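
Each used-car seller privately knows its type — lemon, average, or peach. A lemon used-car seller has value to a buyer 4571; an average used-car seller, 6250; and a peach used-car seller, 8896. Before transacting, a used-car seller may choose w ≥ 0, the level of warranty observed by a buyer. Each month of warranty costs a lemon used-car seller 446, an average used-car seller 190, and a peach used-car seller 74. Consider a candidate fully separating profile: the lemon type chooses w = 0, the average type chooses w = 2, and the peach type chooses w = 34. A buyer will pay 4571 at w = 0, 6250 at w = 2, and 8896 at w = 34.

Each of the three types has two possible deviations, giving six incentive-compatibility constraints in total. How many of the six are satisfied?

5

Lemon (own payoff 4571): to w=2 gives 6250 − 446×2 = 5358 → profitable ✗; to w=34 gives 8896 − 446×34 = -6268 → no gain ✓.
Average (own payoff 6250 − 190×2 = 5870): to w=0 gives 4571 → no gain ✓; to w=34 gives 8896 − 190×34 = 2436 → no gain ✓.
Peach (own payoff 8896 − 74×34 = 6380): to w=0 gives 4571 → no gain ✓; to w=2 gives 6250 − 74×2 = 6102 → no gain ✓.
5 of the 6 constraints hold; not an equilibrium.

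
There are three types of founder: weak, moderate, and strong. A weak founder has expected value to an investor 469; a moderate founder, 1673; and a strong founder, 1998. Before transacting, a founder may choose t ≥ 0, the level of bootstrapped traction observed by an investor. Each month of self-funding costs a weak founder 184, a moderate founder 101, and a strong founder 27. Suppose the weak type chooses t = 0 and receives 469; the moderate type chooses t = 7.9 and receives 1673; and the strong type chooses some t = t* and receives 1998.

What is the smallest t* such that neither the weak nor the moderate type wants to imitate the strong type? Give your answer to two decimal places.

Weak type (on-path payoff 469) won't mimic when 469 ≥ 1998 − 184·t*, i.e. t* ≥ 8.31.
Moderate type (on-path payoff 1673 − 101×7.9 = 875.1) won't mimic when 875.1 ≥ 1998 − 101·t*, i.e. t* ≥ 11.12.
Both must hold, so t* = max(8.31, 11.12) = 11.12. The moderate type's constraint binds.

11.12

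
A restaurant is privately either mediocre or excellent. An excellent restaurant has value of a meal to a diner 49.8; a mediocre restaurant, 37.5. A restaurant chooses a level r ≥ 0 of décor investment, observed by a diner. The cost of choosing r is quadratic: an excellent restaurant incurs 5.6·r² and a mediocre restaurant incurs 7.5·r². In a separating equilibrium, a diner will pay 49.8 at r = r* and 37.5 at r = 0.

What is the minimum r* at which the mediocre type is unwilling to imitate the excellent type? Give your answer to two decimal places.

1.28

The mediocre type at r = 0 receives 37.5; imitating at r* yields 49.8 − 7.5·r*².
Indifference: 37.5 = 49.8 − 7.5·r*², so r*² = (49.8 − 37.5) / 7.5 = 1.64.
r* = √1.64 ≈ 1.28.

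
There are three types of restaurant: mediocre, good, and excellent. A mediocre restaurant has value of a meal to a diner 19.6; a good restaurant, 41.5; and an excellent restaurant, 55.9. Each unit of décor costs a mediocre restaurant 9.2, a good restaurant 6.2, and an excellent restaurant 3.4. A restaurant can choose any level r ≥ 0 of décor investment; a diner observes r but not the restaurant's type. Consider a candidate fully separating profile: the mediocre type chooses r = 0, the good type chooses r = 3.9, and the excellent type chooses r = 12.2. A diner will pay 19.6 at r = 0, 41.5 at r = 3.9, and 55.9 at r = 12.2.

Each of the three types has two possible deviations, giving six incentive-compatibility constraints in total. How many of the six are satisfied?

3

Good (own payoff 41.5 − 6.2×3.9 = 17.32): to r=0 gives 19.6 → profitable ✗; to r=12.2 gives 55.9 − 6.2×12.2 = -19.74 → no gain ✓.
Mediocre (own payoff 19.6): to r=3.9 gives 41.5 − 9.2×3.9 = 5.62 → no gain ✓; to r=12.2 gives 55.9 − 9.2×12.2 = -56.34 → no gain ✓.
Excellent (own payoff 55.9 − 3.4×12.2 = 14.42): to r=0 gives 19.6 → profitable ✗; to r=3.9 gives 41.5 − 3.4×3.9 = 28.24 → profitable ✗.
3 of the 6 constraints hold; not an equilibrium.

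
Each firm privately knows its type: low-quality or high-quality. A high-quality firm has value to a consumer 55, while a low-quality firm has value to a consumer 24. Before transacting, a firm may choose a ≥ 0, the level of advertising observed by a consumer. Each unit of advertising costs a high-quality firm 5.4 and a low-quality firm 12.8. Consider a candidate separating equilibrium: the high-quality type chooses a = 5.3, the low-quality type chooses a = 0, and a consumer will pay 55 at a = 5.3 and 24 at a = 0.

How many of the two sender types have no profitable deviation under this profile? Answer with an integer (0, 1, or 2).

2

Low-quality type: stay at 0 → 24; mimic → 55 − 12.8 × 5.3 = -12.84. IC holds (24 ≥ -12.84).
High-quality type: signal → 55 − 5.4 × 5.3 = 26.38; deviate to 0 → 24. IC holds (26.38 ≥ 24).
2 of 2 constraints hold, so this is a separating equilibrium.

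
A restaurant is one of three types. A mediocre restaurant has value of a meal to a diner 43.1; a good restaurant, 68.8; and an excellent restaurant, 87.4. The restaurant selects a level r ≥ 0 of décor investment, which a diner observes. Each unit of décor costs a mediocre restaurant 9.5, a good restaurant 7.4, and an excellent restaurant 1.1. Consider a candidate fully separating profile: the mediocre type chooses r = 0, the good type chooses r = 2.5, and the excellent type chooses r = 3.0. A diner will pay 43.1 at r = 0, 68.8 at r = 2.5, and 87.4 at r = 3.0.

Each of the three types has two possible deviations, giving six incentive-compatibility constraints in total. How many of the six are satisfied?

3

Excellent (own payoff 87.4 − 1.1×3.0 = 84.1): to r=0 gives 43.1 → no gain ✓; to r=2.5 gives 68.8 − 1.1×2.5 = 66.05 → no gain ✓.
Mediocre (own payoff 43.1): to r=2.5 gives 68.8 − 9.5×2.5 = 45.05 → profitable ✗; to r=3.0 gives 87.4 − 9.5×3.0 = 58.9 → profitable ✗.
Good (own payoff 68.8 − 7.4×2.5 = 50.3): to r=0 gives 43.1 → no gain ✓; to r=3.0 gives 87.4 − 7.4×3.0 = 65.2 → profitable ✗.
3 of the 6 constraints hold; not an equilibrium.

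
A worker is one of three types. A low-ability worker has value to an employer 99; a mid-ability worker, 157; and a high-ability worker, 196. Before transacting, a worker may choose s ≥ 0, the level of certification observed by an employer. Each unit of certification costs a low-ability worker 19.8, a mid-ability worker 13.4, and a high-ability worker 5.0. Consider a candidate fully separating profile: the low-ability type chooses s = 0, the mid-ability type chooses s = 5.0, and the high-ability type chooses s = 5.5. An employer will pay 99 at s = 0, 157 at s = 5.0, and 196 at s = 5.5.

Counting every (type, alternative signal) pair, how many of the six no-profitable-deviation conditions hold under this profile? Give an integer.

4

High-ability (own payoff 196 − 5.0×5.5 = 168.5): to s=0 gives 99 → no gain ✓; to s=5.0 gives 157 − 5.0×5.0 = 132 → no gain ✓.
Mid-ability (own payoff 157 − 13.4×5.0 = 90): to s=0 gives 99 → profitable ✗; to s=5.5 gives 196 − 13.4×5.5 = 122.3 → profitable ✗.
Low-ability (own payoff 99): to s=5.0 gives 157 − 19.8×5.0 = 58 → no gain ✓; to s=5.5 gives 196 − 19.8×5.5 = 87.1 → no gain ✓.
4 of the 6 constraints hold; not an equilibrium.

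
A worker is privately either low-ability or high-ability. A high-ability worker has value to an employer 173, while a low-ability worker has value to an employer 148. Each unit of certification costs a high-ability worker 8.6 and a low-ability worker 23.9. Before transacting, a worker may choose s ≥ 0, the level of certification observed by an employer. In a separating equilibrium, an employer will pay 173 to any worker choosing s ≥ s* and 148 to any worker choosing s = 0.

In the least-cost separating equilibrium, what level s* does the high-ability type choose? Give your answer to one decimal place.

A low-ability worker choosing s = 0 receives 148.
Imitating at s* instead would pay 173 at cost 23.9·s*, netting 173 − 23.9·s*.
Indifference: 148 = 173 − 23.9·s*, so s* = (173 − 148) / 23.9 ≈ 1.0.
At s* the low-ability type's incentive constraint just binds; the high-ability type strictly prefers s* since its per-unit cost is lower.

1.0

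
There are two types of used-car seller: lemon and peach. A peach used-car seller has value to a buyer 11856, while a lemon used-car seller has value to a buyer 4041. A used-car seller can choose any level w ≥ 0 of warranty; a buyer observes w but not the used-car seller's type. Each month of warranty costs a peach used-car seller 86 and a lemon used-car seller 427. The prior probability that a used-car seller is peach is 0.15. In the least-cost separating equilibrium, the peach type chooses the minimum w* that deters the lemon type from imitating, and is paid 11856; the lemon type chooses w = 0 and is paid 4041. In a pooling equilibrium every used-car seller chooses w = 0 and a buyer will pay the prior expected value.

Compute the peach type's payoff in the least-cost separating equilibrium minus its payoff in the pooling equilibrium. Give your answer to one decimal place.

5068.8

Least-cost separating signal: w* solves 4041 = 11856 − 427·w*, so w* = (11856 − 4041)/427 ≈ 18.3021.
Peach type's separating payoff: 11856 − 86 × w* = 11856 − 86 × (11856 − 4041)/427 = 11856 − 672090/427 ≈ 10282.019.
Pooling payoff: 0.15 × 11856 + 0.85 × 4041 = 5213.25.
Difference: 10282.019 − 5213.25 = 5068.769, i.e. 5068.8 to one decimal place.
The peach type prefers to separate.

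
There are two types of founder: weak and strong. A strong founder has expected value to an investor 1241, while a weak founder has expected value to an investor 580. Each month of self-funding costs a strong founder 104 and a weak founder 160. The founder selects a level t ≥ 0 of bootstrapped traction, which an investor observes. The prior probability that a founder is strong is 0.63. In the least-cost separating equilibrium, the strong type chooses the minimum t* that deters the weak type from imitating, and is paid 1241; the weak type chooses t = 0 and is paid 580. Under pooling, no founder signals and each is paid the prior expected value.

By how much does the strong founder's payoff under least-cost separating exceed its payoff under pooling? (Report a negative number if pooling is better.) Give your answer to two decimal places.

Least-cost separating signal: t* solves 580 = 1241 − 160·t*, so t* = (1241 − 580)/160 ≈ 4.1313.
Strong type's separating payoff: 1241 − 104 × t* = 1241 − 104 × (1241 − 580)/160 = 1241 − 68744/160 = 811.35.
Pooling payoff: 0.63 × 1241 + 0.37 × 580 = 996.43.
Difference: 811.35 − 996.43 = -185.08.
The strong type would prefer the pooling outcome.

-185.08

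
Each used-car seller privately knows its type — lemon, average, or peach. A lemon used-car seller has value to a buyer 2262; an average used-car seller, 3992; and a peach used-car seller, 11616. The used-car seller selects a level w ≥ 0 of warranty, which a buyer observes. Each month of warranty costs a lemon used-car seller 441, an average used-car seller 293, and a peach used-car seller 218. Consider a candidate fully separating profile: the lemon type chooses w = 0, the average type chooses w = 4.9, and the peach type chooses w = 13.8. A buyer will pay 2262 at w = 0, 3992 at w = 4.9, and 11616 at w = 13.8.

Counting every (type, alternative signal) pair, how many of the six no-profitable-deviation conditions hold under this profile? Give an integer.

Lemon (own payoff 2262): to w=4.9 gives 3992 − 441×4.9 = 1831.1 → no gain ✓; to w=13.8 gives 11616 − 441×13.8 = 5530.2 → profitable ✗.
Average (own payoff 3992 − 293×4.9 = 2556.3): to w=0 gives 2262 → no gain ✓; to w=13.8 gives 11616 − 293×13.8 = 7572.6 → profitable ✗.
Peach (own payoff 11616 − 218×13.8 = 8607.6): to w=0 gives 2262 → no gain ✓; to w=4.9 gives 3992 − 218×4.9 = 2923.8 → no gain ✓.
4 of the 6 constraints hold; not an equilibrium.

4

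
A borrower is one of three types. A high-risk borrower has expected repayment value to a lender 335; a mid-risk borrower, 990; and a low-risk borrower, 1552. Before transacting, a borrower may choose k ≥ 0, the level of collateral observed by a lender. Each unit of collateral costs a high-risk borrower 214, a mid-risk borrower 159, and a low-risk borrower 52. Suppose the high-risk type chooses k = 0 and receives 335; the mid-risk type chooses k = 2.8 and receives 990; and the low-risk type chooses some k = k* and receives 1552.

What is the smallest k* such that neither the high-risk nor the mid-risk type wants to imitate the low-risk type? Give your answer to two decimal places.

High-risk type (on-path payoff 335) won't mimic when 335 ≥ 1552 − 214·k*, i.e. k* ≥ 5.69.
Mid-risk type (on-path payoff 990 − 159×2.8 = 544.8) won't mimic when 544.8 ≥ 1552 − 159·k*, i.e. k* ≥ 6.33.
Both must hold, so k* = max(5.69, 6.33) = 6.33. The mid-risk type's constraint binds.

6.33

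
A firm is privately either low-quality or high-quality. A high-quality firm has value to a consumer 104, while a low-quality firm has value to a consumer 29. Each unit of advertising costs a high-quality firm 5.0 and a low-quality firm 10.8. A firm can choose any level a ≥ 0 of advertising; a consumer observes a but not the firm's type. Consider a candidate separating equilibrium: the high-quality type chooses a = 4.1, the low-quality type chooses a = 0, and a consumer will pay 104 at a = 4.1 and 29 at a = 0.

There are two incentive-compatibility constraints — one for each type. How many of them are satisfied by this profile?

1

Low-quality type: stay at 0 → 29; mimic → 104 − 10.8 × 4.1 = 59.72. IC fails (29 < 59.72).
High-quality type: signal → 104 − 5.0 × 4.1 = 83.5; deviate to 0 → 29. IC holds (83.5 ≥ 29).
1 of 2 constraints hold, so this profile is not an equilibrium.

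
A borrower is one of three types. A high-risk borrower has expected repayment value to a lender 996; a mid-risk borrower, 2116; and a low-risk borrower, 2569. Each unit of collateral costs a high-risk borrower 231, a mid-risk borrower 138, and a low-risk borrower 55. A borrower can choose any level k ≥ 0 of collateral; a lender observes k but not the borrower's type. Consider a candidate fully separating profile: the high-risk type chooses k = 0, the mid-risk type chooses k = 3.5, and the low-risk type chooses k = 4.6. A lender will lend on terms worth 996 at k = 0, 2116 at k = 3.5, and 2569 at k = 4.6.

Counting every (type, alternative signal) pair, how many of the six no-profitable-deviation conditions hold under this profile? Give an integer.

High-risk (own payoff 996): to k=3.5 gives 2116 − 231×3.5 = 1307.5 → profitable ✗; to k=4.6 gives 2569 − 231×4.6 = 1506.4 → profitable ✗.
Low-risk (own payoff 2569 − 55×4.6 = 2316): to k=0 gives 996 → no gain ✓; to k=3.5 gives 2116 − 55×3.5 = 1923.5 → no gain ✓.
Mid-risk (own payoff 2116 − 138×3.5 = 1633): to k=0 gives 996 → no gain ✓; to k=4.6 gives 2569 − 138×4.6 = 1934.2 → profitable ✗.
3 of the 6 constraints hold; not an equilibrium.

3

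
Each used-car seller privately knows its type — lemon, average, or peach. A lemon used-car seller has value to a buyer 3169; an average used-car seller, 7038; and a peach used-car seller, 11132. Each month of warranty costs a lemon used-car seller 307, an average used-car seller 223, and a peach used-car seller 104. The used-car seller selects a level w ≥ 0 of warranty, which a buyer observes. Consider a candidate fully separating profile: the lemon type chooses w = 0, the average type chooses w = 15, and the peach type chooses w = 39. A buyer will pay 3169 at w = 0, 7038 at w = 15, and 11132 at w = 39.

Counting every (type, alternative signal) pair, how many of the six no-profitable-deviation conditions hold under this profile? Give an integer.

Peach (own payoff 11132 − 104×39 = 7076): to w=0 gives 3169 → no gain ✓; to w=15 gives 7038 − 104×15 = 5478 → no gain ✓.
Average (own payoff 7038 − 223×15 = 3693): to w=0 gives 3169 → no gain ✓; to w=39 gives 11132 − 223×39 = 2435 → no gain ✓.
Lemon (own payoff 3169): to w=15 gives 7038 − 307×15 = 2433 → no gain ✓; to w=39 gives 11132 − 307×39 = -841 → no gain ✓.
6 of the 6 constraints hold; this profile is a separating equilibrium.

6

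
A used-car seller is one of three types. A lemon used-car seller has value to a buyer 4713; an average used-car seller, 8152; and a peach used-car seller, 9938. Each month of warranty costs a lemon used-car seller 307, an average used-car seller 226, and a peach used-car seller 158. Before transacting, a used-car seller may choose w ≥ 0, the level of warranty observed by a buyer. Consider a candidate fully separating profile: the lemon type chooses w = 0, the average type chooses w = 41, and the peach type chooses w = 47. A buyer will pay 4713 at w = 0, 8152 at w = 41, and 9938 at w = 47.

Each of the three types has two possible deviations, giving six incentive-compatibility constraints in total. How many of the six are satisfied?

Lemon (own payoff 4713): to w=41 gives 8152 − 307×41 = -4435 → no gain ✓; to w=47 gives 9938 − 307×47 = -4491 → no gain ✓.
Average (own payoff 8152 − 226×41 = -1114): to w=0 gives 4713 → profitable ✗; to w=47 gives 9938 − 226×47 = -684 → profitable ✗.
Peach (own payoff 9938 − 158×47 = 2512): to w=0 gives 4713 → profitable ✗; to w=41 gives 8152 − 158×41 = 1674 → no gain ✓.
3 of the 6 constraints hold; not an equilibrium.

3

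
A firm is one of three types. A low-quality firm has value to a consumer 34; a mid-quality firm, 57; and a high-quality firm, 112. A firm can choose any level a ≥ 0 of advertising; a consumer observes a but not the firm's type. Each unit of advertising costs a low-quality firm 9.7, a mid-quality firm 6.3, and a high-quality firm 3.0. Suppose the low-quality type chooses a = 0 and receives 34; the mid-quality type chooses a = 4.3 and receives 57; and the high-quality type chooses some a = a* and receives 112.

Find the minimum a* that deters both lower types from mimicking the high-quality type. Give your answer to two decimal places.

13.03

Mid-quality type (on-path payoff 57 − 6.3×4.3 = 29.91) won't mimic when 29.91 ≥ 112 − 6.3·a*, i.e. a* ≥ 13.03.
Low-quality type (on-path payoff 34) won't mimic when 34 ≥ 112 − 9.7·a*, i.e. a* ≥ 8.04.
Both must hold, so a* = max(8.04, 13.03) = 13.03. The mid-quality type's constraint binds.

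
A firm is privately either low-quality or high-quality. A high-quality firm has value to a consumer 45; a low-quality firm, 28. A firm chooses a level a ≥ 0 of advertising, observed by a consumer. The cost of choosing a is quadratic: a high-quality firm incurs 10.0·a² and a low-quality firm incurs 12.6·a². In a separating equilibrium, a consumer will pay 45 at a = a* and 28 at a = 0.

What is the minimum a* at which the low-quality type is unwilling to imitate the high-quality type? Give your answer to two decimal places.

The low-quality type at a = 0 receives 28; imitating at a* yields 45 − 12.6·a*².
Indifference: 28 = 45 − 12.6·a*², so a*² = (45 − 28) / 12.6 ≈ 1.3492.
a* = √1.3492 ≈ 1.16.

1.16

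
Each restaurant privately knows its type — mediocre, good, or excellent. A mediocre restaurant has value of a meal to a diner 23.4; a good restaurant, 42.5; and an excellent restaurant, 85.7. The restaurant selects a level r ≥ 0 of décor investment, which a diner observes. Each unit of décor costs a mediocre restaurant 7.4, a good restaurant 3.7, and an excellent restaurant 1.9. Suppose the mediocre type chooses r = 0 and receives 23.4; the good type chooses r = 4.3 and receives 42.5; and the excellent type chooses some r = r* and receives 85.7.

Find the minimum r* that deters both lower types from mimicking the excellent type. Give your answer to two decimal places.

Good type (on-path payoff 42.5 − 3.7×4.3 = 26.59) won't mimic when 26.59 ≥ 85.7 − 3.7·r*, i.e. r* ≥ 15.98.
Mediocre type (on-path payoff 23.4) won't mimic when 23.4 ≥ 85.7 − 7.4·r*, i.e. r* ≥ 8.42.
Both must hold, so r* = max(8.42, 15.98) = 15.98. The good type's constraint binds.

15.98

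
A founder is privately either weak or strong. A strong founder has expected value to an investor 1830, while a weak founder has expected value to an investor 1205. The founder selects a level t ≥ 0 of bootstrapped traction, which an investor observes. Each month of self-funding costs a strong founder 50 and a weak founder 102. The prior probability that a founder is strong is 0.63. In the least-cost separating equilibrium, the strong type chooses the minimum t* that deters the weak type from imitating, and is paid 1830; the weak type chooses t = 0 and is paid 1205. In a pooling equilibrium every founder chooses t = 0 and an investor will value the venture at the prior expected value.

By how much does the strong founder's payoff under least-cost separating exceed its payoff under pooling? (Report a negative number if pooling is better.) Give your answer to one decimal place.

-75.1

Least-cost separating signal: t* solves 1205 = 1830 − 102·t*, so t* = (1830 − 1205)/102 ≈ 6.1275.
Strong type's separating payoff: 1830 − 50 × t* = 1830 − 50 × (1830 − 1205)/102 = 1830 − 31250/102 ≈ 1523.627.
Pooling payoff: 0.63 × 1830 + 0.37 × 1205 = 1598.75.
Difference: 1523.627 − 1598.75 = -75.123, i.e. -75.1 to one decimal place.
The strong type would prefer the pooling outcome.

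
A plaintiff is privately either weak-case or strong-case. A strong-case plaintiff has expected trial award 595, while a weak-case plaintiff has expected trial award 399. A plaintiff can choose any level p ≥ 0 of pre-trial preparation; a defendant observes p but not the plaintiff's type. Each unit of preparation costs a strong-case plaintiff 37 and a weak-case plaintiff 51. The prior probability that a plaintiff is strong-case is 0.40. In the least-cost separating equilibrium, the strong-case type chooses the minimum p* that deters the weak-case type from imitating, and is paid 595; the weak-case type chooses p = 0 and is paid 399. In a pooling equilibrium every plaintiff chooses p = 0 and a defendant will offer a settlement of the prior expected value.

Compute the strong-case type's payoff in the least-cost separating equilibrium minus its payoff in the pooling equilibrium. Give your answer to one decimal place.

Least-cost separating signal: p* solves 399 = 595 − 51·p*, so p* = (595 − 399)/51 ≈ 3.8431.
Strong-case type's separating payoff: 595 − 37 × p* = 595 − 37 × (595 − 399)/51 = 595 − 7252/51 ≈ 452.804.
Pooling payoff: 0.40 × 595 + 0.60 × 399 = 477.4.
Difference: 452.804 − 477.4 = -24.596, i.e. -24.6 to one decimal place.
The strong-case type would prefer the pooling outcome.

-24.6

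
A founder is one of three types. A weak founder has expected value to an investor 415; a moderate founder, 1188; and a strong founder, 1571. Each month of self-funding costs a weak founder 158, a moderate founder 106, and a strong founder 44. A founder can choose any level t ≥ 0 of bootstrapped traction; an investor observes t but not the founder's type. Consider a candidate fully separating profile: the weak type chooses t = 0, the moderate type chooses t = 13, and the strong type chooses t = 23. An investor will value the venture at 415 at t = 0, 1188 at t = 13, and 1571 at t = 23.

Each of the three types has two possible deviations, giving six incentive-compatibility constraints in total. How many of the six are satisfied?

4

Strong (own payoff 1571 − 44×23 = 559): to t=0 gives 415 → no gain ✓; to t=13 gives 1188 − 44×13 = 616 → profitable ✗.
Moderate (own payoff 1188 − 106×13 = -190): to t=0 gives 415 → profitable ✗; to t=23 gives 1571 − 106×23 = -867 → no gain ✓.
Weak (own payoff 415): to t=13 gives 1188 − 158×13 = -866 → no gain ✓; to t=23 gives 1571 − 158×23 = -2063 → no gain ✓.
4 of the 6 constraints hold; not an equilibrium.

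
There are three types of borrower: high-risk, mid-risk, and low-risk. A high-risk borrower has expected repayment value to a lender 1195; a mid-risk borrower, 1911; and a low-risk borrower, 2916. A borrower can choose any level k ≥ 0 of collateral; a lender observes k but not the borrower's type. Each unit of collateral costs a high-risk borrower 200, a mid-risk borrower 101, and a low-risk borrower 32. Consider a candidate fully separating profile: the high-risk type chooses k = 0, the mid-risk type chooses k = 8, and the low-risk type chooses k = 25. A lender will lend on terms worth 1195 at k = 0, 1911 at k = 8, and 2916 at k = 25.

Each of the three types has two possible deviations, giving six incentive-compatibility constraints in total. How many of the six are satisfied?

Mid-risk (own payoff 1911 − 101×8 = 1103): to k=0 gives 1195 → profitable ✗; to k=25 gives 2916 − 101×25 = 391 → no gain ✓.
High-risk (own payoff 1195): to k=8 gives 1911 − 200×8 = 311 → no gain ✓; to k=25 gives 2916 − 200×25 = -2084 → no gain ✓.
Low-risk (own payoff 2916 − 32×25 = 2116): to k=0 gives 1195 → no gain ✓; to k=8 gives 1911 − 32×8 = 1655 → no gain ✓.
5 of the 6 constraints hold; not an equilibrium.

5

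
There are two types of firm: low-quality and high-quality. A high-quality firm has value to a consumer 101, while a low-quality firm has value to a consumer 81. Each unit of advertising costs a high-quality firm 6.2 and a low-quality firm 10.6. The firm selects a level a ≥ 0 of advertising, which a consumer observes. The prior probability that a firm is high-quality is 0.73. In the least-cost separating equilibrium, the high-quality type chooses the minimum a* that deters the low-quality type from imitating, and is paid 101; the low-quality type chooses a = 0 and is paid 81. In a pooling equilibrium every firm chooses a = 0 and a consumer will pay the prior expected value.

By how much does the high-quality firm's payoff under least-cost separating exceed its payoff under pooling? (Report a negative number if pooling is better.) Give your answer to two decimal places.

Least-cost separating signal: a* solves 81 = 101 − 10.6·a*, so a* = (101 − 81)/10.6 ≈ 1.8868.
High-quality type's separating payoff: 101 − 6.2 × a* = 101 − 6.2 × (101 − 81)/10.6 = 101 − 124/10.6 ≈ 89.3019.
Pooling payoff: 0.73 × 101 + 0.27 × 81 = 95.6.
Difference: 89.3019 − 95.6 = -6.2981, i.e. -6.30 to two decimal places.
The high-quality type would prefer the pooling outcome.

-6.30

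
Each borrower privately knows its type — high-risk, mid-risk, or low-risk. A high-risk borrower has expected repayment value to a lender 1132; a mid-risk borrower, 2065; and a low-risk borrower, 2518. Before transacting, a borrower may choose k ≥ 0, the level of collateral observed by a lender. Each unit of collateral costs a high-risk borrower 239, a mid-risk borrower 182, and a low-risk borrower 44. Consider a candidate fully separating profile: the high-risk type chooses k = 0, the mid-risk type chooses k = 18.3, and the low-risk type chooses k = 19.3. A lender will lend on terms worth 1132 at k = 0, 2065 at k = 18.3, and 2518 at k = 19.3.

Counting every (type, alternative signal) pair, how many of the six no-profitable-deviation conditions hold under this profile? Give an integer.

High-risk (own payoff 1132): to k=18.3 gives 2065 − 239×18.3 = -2308.7 → no gain ✓; to k=19.3 gives 2518 − 239×19.3 = -2094.7 → no gain ✓.
Low-risk (own payoff 2518 − 44×19.3 = 1668.8): to k=0 gives 1132 → no gain ✓; to k=18.3 gives 2065 − 44×18.3 = 1259.8 → no gain ✓.
Mid-risk (own payoff 2065 − 182×18.3 = -1265.6): to k=0 gives 1132 → profitable ✗; to k=19.3 gives 2518 − 182×19.3 = -994.6 → profitable ✗.
4 of the 6 constraints hold; not an equilibrium.

4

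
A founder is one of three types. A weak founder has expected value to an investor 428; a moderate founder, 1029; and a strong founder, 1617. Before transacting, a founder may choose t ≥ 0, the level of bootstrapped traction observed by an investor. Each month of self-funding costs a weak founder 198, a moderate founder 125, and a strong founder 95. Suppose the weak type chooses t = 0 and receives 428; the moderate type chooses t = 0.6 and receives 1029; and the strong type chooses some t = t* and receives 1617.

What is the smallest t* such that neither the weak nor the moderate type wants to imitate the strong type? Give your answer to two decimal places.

6.01

Moderate type (on-path payoff 1029 − 125×0.6 = 954) won't mimic when 954 ≥ 1617 − 125·t*, i.e. t* ≥ 5.30.
Weak type (on-path payoff 428) won't mimic when 428 ≥ 1617 − 198·t*, i.e. t* ≥ 6.01.
Both must hold, so t* = max(6.01, 5.30) = 6.01. The weak type's constraint binds.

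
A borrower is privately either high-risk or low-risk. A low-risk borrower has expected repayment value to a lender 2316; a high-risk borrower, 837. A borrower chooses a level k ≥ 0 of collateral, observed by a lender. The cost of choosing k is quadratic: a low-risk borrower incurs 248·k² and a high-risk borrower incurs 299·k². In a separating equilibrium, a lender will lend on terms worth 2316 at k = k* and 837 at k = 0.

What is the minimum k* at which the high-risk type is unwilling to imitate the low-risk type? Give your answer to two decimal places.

2.22

The high-risk type at k = 0 receives 837; imitating at k* yields 2316 − 299·k*².
Indifference: 837 = 2316 − 299·k*², so k*² = (2316 − 837) / 299 ≈ 4.9465.
k* = √4.9465 ≈ 2.22.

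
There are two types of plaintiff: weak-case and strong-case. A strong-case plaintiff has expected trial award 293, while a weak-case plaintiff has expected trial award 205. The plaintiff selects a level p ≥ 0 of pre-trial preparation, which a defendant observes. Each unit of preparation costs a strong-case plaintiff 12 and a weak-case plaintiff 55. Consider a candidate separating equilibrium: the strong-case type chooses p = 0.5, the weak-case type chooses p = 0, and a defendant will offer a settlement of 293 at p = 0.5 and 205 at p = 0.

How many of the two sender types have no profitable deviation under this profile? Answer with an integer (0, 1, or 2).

1

Weak-case type: stay at 0 → 205; mimic → 293 − 55 × 0.5 = 265.5. IC fails (205 < 265.5).
Strong-case type: signal → 293 − 12 × 0.5 = 287; deviate to 0 → 205. IC holds (287 ≥ 205).
1 of 2 constraints hold, so this profile is not an equilibrium.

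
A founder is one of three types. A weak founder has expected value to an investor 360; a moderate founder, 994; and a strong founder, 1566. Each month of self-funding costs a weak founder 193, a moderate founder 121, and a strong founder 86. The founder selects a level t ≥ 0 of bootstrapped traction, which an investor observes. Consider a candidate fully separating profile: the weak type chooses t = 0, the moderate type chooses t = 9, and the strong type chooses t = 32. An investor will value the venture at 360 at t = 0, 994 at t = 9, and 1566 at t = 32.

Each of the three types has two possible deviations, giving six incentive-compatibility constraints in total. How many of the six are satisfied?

3

Strong (own payoff 1566 − 86×32 = -1186): to t=0 gives 360 → profitable ✗; to t=9 gives 994 − 86×9 = 220 → profitable ✗.
Moderate (own payoff 994 − 121×9 = -95): to t=0 gives 360 → profitable ✗; to t=32 gives 1566 − 121×32 = -2306 → no gain ✓.
Weak (own payoff 360): to t=9 gives 994 − 193×9 = -743 → no gain ✓; to t=32 gives 1566 − 193×32 = -4610 → no gain ✓.
3 of the 6 constraints hold; not an equilibrium.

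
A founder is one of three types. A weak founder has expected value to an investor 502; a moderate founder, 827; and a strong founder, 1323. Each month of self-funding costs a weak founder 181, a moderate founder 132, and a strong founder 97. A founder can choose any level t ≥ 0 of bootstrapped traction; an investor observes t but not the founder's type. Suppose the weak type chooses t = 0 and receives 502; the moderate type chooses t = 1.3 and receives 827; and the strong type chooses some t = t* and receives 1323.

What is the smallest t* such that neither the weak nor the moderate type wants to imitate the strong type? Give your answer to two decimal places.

Moderate type (on-path payoff 827 − 132×1.3 = 655.4) won't mimic when 655.4 ≥ 1323 − 132·t*, i.e. t* ≥ 5.06.
Weak type (on-path payoff 502) won't mimic when 502 ≥ 1323 − 181·t*, i.e. t* ≥ 4.54.
Both must hold, so t* = max(4.54, 5.06) = 5.06. The moderate type's constraint binds.

5.06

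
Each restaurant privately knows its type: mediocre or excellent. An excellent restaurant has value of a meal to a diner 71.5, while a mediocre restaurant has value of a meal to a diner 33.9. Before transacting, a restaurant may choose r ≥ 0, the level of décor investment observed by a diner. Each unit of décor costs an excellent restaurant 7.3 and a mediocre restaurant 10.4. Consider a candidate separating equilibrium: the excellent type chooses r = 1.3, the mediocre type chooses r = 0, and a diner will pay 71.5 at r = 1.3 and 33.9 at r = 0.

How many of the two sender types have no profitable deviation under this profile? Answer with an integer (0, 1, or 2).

1

Mediocre type: stay at 0 → 33.9; mimic → 71.5 − 10.4 × 1.3 = 57.98. IC fails (33.9 < 57.98).
Excellent type: signal → 71.5 − 7.3 × 1.3 = 62.01; deviate to 0 → 33.9. IC holds (62.01 ≥ 33.9).
1 of 2 constraints hold, so this profile is not an equilibrium.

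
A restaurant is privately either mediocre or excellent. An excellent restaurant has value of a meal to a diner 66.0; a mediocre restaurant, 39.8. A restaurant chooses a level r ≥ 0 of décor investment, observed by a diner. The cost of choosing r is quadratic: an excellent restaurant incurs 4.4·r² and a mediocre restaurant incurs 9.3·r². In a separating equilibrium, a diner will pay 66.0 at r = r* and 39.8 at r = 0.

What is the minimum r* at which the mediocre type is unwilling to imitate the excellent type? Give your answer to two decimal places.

1.68

The mediocre type at r = 0 receives 39.8; imitating at r* yields 66.0 − 9.3·r*².
Indifference: 39.8 = 66.0 − 9.3·r*², so r*² = (66.0 − 39.8) / 9.3 ≈ 2.8172.
r* = √2.8172 ≈ 1.68.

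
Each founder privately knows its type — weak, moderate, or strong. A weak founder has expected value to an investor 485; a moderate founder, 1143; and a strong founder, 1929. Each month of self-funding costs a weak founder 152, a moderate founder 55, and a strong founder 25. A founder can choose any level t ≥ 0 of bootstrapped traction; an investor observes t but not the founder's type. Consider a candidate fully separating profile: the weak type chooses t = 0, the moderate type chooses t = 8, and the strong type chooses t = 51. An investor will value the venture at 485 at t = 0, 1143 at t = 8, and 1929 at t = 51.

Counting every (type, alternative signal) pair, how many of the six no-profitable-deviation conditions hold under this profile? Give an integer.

Weak (own payoff 485): to t=8 gives 1143 − 152×8 = -73 → no gain ✓; to t=51 gives 1929 − 152×51 = -5823 → no gain ✓.
Strong (own payoff 1929 − 25×51 = 654): to t=0 gives 485 → no gain ✓; to t=8 gives 1143 − 25×8 = 943 → profitable ✗.
Moderate (own payoff 1143 − 55×8 = 703): to t=0 gives 485 → no gain ✓; to t=51 gives 1929 − 55×51 = -876 → no gain ✓.
5 of the 6 constraints hold; not an equilibrium.

5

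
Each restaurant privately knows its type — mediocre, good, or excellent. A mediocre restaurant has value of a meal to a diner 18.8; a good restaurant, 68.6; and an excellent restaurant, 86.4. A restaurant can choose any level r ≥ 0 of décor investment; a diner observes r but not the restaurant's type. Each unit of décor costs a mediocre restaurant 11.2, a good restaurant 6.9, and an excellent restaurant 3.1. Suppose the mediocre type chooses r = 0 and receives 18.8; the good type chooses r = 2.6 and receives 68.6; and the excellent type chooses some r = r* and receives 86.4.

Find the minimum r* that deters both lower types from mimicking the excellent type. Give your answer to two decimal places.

6.04

Mediocre type (on-path payoff 18.8) won't mimic when 18.8 ≥ 86.4 − 11.2·r*, i.e. r* ≥ 6.04.
Good type (on-path payoff 68.6 − 6.9×2.6 = 50.66) won't mimic when 50.66 ≥ 86.4 − 6.9·r*, i.e. r* ≥ 5.18.
Both must hold, so r* = max(6.04, 5.18) = 6.04. The mediocre type's constraint binds.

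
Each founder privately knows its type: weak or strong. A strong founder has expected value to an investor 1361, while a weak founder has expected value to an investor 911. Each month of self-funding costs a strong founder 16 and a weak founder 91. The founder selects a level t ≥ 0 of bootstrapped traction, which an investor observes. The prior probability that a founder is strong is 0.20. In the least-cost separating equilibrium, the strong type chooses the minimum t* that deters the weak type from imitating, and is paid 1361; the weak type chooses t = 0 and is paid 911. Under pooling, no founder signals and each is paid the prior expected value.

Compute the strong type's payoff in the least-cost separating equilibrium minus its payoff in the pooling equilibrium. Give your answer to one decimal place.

Least-cost separating signal: t* solves 911 = 1361 − 91·t*, so t* = (1361 − 911)/91 ≈ 4.9451.
Strong type's separating payoff: 1361 − 16 × t* = 1361 − 16 × (1361 − 911)/91 = 1361 − 7200/91 ≈ 1281.879.
Pooling payoff: 0.20 × 1361 + 0.80 × 911 = 1001.
Difference: 1281.879 − 1001 = 280.879, i.e. 280.9 to one decimal place.
The strong type prefers to separate.

280.9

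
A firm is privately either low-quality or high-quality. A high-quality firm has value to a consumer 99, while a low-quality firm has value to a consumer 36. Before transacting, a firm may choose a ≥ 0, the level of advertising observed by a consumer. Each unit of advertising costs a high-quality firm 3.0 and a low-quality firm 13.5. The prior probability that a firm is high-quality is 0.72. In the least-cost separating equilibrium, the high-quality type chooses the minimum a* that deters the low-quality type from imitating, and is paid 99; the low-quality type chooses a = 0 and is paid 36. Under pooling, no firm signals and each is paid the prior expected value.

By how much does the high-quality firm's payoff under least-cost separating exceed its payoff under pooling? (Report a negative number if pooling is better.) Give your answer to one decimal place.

Least-cost separating signal: a* solves 36 = 99 − 13.5·a*, so a* = (99 − 36)/13.5 ≈ 4.6667.
High-quality type's separating payoff: 99 − 3.0 × a* = 99 − 3.0 × (99 − 36)/13.5 = 99 − 189/13.5 = 85.
Pooling payoff: 0.72 × 99 + 0.28 × 36 = 81.36.
Difference: 85 − 81.36 = 3.64, i.e. 3.6 to one decimal place.
The high-quality type prefers to separate.

3.6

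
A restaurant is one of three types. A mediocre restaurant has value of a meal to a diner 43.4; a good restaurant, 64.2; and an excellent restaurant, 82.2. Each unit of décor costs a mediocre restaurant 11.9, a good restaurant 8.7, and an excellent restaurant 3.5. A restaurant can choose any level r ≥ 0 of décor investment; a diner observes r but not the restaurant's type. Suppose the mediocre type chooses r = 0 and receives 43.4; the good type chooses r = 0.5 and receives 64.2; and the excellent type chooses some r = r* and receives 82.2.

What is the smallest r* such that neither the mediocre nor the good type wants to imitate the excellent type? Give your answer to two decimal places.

Good type (on-path payoff 64.2 − 8.7×0.5 = 59.85) won't mimic when 59.85 ≥ 82.2 − 8.7·r*, i.e. r* ≥ 2.57.
Mediocre type (on-path payoff 43.4) won't mimic when 43.4 ≥ 82.2 − 11.9·r*, i.e. r* ≥ 3.26.
Both must hold, so r* = max(3.26, 2.57) = 3.26. The mediocre type's constraint binds.

3.26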